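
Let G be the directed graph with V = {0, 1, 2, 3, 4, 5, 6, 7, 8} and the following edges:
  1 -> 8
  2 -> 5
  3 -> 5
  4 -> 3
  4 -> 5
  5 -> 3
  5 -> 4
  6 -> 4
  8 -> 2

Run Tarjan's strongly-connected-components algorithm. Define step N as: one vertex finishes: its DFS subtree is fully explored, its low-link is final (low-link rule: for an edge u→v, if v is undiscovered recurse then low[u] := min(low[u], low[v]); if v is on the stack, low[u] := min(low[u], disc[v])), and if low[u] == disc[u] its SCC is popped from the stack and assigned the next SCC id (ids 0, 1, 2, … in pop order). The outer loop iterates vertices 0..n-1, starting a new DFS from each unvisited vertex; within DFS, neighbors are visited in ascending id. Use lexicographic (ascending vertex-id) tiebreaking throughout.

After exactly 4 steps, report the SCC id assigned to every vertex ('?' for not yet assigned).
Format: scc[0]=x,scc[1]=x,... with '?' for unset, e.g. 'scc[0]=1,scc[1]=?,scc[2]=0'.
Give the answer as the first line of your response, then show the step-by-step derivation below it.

scc[0]=0,scc[1]=?,scc[2]=?,scc[3]=1,scc[4]=1,scc[5]=1,scc[6]=?,scc[7]=?,scc[8]=?

step 1: low=(low[0]=0,low[1]=?,low[2]=?,low[3]=?,low[4]=?,low[5]=?,low[6]=?,low[7]=?,low[8]=?); scc=(scc[0]=0,scc[1]=?,scc[2]=?,scc[3]=?,scc[4]=?,scc[5]=?,scc[6]=?,scc[7]=?,scc[8]=?)
step 2: low=(low[0]=0,low[1]=1,low[2]=3,low[3]=4,low[4]=?,low[5]=4,low[6]=?,low[7]=?,low[8]=2); scc=(scc[0]=0,scc[1]=?,scc[2]=?,scc[3]=?,scc[4]=?,scc[5]=?,scc[6]=?,scc[7]=?,scc[8]=?)
step 3: low=(low[0]=0,low[1]=1,low[2]=3,low[3]=4,low[4]=4,low[5]=4,low[6]=?,low[7]=?,low[8]=2); scc=(scc[0]=0,scc[1]=?,scc[2]=?,scc[3]=?,scc[4]=?,scc[5]=?,scc[6]=?,scc[7]=?,scc[8]=?)
step 4: low=(low[0]=0,low[1]=1,low[2]=3,low[3]=4,low[4]=4,low[5]=4,low[6]=?,low[7]=?,low[8]=2); scc=(scc[0]=0,scc[1]=?,scc[2]=?,scc[3]=1,scc[4]=1,scc[5]=1,scc[6]=?,scc[7]=?,scc[8]=?)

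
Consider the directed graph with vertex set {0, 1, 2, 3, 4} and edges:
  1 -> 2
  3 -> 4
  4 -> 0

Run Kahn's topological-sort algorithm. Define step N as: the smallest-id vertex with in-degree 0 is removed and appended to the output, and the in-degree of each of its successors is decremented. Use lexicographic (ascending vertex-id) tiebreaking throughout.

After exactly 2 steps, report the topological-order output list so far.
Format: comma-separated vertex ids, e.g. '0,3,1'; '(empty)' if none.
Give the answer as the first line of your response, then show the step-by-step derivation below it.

1,2

step 1: output 1; order=[1]; indeg=(1,0,0,0,1)
step 2: output 2; order=[1,2]; indeg=(1,0,0,0,1)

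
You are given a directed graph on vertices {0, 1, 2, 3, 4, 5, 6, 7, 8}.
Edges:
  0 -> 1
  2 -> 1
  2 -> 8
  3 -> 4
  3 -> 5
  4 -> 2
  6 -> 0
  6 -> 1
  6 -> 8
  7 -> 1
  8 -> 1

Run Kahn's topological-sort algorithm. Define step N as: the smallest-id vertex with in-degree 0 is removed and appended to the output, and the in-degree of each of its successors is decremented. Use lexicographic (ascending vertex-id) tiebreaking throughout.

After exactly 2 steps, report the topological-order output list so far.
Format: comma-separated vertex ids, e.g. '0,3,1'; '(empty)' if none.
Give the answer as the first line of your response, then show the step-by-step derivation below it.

3,4

step 1: output 3; order=[3]; indeg=(1,5,1,0,0,0,0,0,2)
step 2: output 4; order=[3,4]; indeg=(1,5,0,0,0,0,0,0,2)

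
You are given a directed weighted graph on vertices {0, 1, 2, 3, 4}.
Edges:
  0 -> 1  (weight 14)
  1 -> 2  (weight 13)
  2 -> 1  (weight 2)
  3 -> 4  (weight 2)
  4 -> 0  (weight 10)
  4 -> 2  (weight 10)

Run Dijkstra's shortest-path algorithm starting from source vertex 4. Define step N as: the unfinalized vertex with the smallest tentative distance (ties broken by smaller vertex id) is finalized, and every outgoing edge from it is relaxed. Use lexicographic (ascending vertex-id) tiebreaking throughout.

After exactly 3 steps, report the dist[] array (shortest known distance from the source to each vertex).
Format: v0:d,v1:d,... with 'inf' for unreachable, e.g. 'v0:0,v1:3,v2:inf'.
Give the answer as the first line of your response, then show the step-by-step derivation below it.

v0:10,v1:12,v2:10,v3:inf,v4:0

step 1: dist = v0:10,v1:inf,v2:10,v3:inf,v4:0
step 2: dist = v0:10,v1:24,v2:10,v3:inf,v4:0
step 3: dist = v0:10,v1:12,v2:10,v3:inf,v4:0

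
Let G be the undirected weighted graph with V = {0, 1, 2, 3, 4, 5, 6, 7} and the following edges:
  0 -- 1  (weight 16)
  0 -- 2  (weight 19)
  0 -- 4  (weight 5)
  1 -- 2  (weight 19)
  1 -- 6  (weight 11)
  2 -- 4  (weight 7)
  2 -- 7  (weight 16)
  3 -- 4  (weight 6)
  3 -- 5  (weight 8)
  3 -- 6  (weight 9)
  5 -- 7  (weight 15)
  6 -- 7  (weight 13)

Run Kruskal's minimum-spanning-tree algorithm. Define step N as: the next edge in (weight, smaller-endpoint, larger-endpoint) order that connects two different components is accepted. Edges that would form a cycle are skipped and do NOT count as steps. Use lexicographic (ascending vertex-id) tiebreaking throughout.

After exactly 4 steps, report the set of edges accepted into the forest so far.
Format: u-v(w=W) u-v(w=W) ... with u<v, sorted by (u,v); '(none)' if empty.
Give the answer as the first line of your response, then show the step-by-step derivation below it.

0-4(w=5) 2-4(w=7) 3-4(w=6) 3-5(w=8)

step 1: add edge 0-4 (w=5); MST = {0-4(w=5)}
step 2: add edge 3-4 (w=6); MST = {0-4(w=5) 3-4(w=6)}
step 3: add edge 2-4 (w=7); MST = {0-4(w=5) 2-4(w=7) 3-4(w=6)}
step 4: add edge 3-5 (w=8); MST = {0-4(w=5) 2-4(w=7) 3-4(w=6) 3-5(w=8)}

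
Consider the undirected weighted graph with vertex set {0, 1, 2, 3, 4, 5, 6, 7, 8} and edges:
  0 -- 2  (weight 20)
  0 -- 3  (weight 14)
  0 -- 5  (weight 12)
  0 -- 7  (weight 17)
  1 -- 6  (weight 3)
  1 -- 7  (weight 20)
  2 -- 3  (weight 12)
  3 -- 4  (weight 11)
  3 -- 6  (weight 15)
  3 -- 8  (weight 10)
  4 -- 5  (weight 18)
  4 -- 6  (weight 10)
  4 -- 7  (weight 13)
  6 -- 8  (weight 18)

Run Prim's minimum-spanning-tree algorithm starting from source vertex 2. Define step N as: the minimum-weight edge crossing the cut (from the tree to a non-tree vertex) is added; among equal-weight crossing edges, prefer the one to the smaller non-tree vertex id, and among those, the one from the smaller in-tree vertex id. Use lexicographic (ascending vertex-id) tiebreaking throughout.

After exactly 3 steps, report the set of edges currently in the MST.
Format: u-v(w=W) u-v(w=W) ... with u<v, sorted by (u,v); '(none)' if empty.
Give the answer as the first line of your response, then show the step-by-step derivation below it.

2-3(w=12) 3-4(w=11) 3-8(w=10)

step 1: add edge 2-3 (w=12); MST = {2-3(w=12)}
step 2: add edge 3-8 (w=10); MST = {2-3(w=12) 3-8(w=10)}
step 3: add edge 3-4 (w=11); MST = {2-3(w=12) 3-4(w=11) 3-8(w=10)}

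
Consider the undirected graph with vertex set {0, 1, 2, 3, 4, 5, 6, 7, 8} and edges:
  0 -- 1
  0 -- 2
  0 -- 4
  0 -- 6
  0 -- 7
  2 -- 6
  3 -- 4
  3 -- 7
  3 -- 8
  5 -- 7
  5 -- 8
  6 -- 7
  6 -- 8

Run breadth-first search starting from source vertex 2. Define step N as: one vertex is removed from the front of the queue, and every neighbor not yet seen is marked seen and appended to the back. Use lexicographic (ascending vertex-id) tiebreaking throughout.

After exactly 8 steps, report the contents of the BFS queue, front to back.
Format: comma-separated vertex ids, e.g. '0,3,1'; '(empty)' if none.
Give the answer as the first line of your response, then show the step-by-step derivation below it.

5

step 1: dequeue 2; queue=[0,6]; order=2
step 2: dequeue 0; queue=[6,1,4,7]; order=2,0
step 3: dequeue 6; queue=[1,4,7,8]; order=2,0,6
step 4: dequeue 1; queue=[4,7,8]; order=2,0,6,1
step 5: dequeue 4; queue=[7,8,3]; order=2,0,6,1,4
step 6: dequeue 7; queue=[8,3,5]; order=2,0,6,1,4,7
step 7: dequeue 8; queue=[3,5]; order=2,0,6,1,4,7,8
step 8: dequeue 3; queue=[5]; order=2,0,6,1,4,7,8,3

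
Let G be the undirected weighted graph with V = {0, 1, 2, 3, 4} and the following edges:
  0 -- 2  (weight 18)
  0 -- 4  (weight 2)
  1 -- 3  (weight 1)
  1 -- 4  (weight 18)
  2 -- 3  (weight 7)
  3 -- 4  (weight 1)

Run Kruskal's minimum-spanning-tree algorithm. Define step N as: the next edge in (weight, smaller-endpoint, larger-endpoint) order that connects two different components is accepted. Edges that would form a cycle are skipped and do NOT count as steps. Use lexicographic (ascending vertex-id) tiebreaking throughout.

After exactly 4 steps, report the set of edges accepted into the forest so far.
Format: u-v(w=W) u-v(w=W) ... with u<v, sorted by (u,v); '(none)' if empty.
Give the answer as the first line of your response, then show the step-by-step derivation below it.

0-4(w=2) 1-3(w=1) 2-3(w=7) 3-4(w=1)

step 1: add edge 1-3 (w=1); MST = {1-3(w=1)}
step 2: add edge 3-4 (w=1); MST = {1-3(w=1) 3-4(w=1)}
step 3: add edge 0-4 (w=2); MST = {0-4(w=2) 1-3(w=1) 3-4(w=1)}
step 4: add edge 2-3 (w=7); MST = {0-4(w=2) 1-3(w=1) 2-3(w=7) 3-4(w=1)}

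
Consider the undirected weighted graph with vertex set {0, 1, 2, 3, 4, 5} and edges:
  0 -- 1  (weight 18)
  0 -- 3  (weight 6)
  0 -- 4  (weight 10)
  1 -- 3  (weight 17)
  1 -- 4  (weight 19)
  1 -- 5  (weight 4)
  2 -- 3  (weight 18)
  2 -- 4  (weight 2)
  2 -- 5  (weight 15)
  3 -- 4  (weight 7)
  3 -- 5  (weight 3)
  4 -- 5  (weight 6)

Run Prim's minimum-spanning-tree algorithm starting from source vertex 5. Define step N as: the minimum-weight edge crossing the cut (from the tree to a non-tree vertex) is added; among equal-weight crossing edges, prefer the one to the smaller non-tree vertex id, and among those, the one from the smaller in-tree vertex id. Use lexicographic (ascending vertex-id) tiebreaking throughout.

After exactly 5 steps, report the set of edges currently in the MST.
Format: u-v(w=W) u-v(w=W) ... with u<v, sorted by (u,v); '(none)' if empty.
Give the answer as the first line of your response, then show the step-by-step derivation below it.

0-3(w=6) 1-5(w=4) 2-4(w=2) 3-5(w=3) 4-5(w=6)

step 1: add edge 3-5 (w=3); MST = {3-5(w=3)}
step 2: add edge 1-5 (w=4); MST = {1-5(w=4) 3-5(w=3)}
step 3: add edge 0-3 (w=6); MST = {0-3(w=6) 1-5(w=4) 3-5(w=3)}
step 4: add edge 4-5 (w=6); MST = {0-3(w=6) 1-5(w=4) 3-5(w=3) 4-5(w=6)}
step 5: add edge 2-4 (w=2); MST = {0-3(w=6) 1-5(w=4) 2-4(w=2) 3-5(w=3) 4-5(w=6)}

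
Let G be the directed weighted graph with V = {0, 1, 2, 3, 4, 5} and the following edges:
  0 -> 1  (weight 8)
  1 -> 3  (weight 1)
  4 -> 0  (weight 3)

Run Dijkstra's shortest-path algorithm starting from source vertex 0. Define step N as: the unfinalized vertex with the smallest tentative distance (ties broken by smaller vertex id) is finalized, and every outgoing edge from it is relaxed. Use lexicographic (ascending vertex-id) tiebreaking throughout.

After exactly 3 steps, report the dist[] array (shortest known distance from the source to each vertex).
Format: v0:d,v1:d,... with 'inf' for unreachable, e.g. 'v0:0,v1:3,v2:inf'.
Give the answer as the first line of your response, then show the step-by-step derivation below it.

v0:0,v1:8,v2:inf,v3:9,v4:inf,v5:inf

step 1: dist = v0:0,v1:8,v2:inf,v3:inf,v4:inf,v5:inf
step 2: dist = v0:0,v1:8,v2:inf,v3:9,v4:inf,v5:inf
step 3: dist = v0:0,v1:8,v2:inf,v3:9,v4:inf,v5:inf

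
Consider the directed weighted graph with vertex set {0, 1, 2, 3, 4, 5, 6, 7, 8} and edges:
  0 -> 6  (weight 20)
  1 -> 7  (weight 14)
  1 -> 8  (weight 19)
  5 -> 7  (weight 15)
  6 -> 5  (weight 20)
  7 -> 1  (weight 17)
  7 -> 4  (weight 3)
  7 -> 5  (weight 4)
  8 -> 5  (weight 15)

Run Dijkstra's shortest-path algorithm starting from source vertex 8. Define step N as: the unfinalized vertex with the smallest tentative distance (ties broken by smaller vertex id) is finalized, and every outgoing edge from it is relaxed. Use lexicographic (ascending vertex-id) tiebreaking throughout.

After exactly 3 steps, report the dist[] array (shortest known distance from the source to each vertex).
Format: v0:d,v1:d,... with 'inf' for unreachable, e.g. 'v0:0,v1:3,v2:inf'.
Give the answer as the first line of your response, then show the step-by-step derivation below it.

v0:inf,v1:47,v2:inf,v3:inf,v4:33,v5:15,v6:inf,v7:30,v8:0

step 1: dist = v0:inf,v1:inf,v2:inf,v3:inf,v4:inf,v5:15,v6:inf,v7:inf,v8:0
step 2: dist = v0:inf,v1:inf,v2:inf,v3:inf,v4:inf,v5:15,v6:inf,v7:30,v8:0
step 3: dist = v0:inf,v1:47,v2:inf,v3:inf,v4:33,v5:15,v6:inf,v7:30,v8:0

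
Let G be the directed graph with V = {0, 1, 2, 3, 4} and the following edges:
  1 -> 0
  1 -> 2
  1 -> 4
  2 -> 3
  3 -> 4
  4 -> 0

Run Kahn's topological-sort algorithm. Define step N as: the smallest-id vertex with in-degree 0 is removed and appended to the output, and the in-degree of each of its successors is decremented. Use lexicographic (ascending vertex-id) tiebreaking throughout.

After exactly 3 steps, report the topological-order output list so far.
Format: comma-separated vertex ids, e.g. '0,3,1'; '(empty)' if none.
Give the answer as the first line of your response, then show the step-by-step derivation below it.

1,2,3

step 1: output 1; order=[1]; indeg=(1,0,0,1,1)
step 2: output 2; order=[1,2]; indeg=(1,0,0,0,1)
step 3: output 3; order=[1,2,3]; indeg=(1,0,0,0,0)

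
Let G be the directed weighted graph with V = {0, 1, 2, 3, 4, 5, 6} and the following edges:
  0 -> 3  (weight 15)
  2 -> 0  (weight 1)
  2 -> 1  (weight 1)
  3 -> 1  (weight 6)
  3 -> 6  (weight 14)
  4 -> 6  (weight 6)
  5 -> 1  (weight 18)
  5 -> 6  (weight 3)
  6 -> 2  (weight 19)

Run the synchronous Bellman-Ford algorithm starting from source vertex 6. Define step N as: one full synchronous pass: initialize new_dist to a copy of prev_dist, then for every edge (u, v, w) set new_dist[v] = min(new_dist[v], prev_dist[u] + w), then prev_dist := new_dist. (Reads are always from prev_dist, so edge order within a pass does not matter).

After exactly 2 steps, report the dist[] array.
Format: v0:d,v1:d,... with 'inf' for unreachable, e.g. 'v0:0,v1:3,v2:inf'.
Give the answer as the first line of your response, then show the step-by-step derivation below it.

v0:20,v1:20,v2:19,v3:inf,v4:inf,v5:inf,v6:0

step 1: dist = v0:inf,v1:inf,v2:19,v3:inf,v4:inf,v5:inf,v6:0
step 2: dist = v0:20,v1:20,v2:19,v3:inf,v4:inf,v5:inf,v6:0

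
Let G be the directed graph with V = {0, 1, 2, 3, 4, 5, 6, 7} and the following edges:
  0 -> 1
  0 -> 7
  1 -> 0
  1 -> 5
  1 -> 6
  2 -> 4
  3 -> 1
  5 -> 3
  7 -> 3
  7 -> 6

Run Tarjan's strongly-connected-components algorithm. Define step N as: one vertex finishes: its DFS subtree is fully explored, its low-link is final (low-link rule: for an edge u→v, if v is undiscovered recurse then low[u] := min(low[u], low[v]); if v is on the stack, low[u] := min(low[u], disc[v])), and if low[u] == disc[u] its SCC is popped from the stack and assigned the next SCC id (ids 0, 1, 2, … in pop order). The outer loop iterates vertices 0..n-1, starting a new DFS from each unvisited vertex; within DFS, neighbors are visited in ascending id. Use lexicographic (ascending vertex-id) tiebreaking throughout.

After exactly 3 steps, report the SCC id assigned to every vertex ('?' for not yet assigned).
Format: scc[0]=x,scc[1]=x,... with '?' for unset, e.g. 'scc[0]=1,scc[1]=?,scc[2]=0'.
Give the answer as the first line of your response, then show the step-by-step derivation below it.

scc[0]=?,scc[1]=?,scc[2]=?,scc[3]=?,scc[4]=?,scc[5]=?,scc[6]=0,scc[7]=?

step 1: low=(low[0]=0,low[1]=0,low[2]=?,low[3]=1,low[4]=?,low[5]=2,low[6]=?,low[7]=?); scc=(scc[0]=?,scc[1]=?,scc[2]=?,scc[3]=?,scc[4]=?,scc[5]=?,scc[6]=?,scc[7]=?)
step 2: low=(low[0]=0,low[1]=0,low[2]=?,low[3]=1,low[4]=?,low[5]=1,low[6]=?,low[7]=?); scc=(scc[0]=?,scc[1]=?,scc[2]=?,scc[3]=?,scc[4]=?,scc[5]=?,scc[6]=?,scc[7]=?)
step 3: low=(low[0]=0,low[1]=0,low[2]=?,low[3]=1,low[4]=?,low[5]=1,low[6]=4,low[7]=?); scc=(scc[0]=?,scc[1]=?,scc[2]=?,scc[3]=?,scc[4]=?,scc[5]=?,scc[6]=0,scc[7]=?)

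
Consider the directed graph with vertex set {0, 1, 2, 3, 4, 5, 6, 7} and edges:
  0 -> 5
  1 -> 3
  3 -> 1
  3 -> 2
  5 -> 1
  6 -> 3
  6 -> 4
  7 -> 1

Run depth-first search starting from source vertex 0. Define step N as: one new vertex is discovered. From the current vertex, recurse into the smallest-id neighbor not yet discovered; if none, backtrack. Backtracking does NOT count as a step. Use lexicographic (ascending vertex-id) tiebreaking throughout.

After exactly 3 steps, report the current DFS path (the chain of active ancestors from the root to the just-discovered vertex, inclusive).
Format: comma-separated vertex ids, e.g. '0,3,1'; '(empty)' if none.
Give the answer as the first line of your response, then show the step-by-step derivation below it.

0,5,1

step 1: discover 0; path=0; order=0
step 2: discover 5; path=0>5; order=0,5
step 3: discover 1; path=0>5>1; order=0,5,1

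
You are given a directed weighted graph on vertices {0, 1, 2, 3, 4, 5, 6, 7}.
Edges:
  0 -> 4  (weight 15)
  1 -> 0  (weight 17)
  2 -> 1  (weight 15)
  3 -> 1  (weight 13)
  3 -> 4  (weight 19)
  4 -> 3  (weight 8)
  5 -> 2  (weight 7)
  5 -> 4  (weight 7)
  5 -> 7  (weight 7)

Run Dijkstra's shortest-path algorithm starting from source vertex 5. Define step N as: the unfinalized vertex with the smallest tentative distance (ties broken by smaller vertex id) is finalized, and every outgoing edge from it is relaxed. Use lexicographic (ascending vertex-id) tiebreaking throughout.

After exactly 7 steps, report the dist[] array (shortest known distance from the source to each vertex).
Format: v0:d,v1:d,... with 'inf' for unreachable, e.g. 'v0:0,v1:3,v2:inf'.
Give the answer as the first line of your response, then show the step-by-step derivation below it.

v0:39,v1:22,v2:7,v3:15,v4:7,v5:0,v6:inf,v7:7

step 1: dist = v0:inf,v1:inf,v2:7,v3:inf,v4:7,v5:0,v6:inf,v7:7
step 2: dist = v0:inf,v1:22,v2:7,v3:inf,v4:7,v5:0,v6:inf,v7:7
step 3: dist = v0:inf,v1:22,v2:7,v3:15,v4:7,v5:0,v6:inf,v7:7
step 4: dist = v0:inf,v1:22,v2:7,v3:15,v4:7,v5:0,v6:inf,v7:7
step 5: dist = v0:inf,v1:22,v2:7,v3:15,v4:7,v5:0,v6:inf,v7:7
step 6: dist = v0:39,v1:22,v2:7,v3:15,v4:7,v5:0,v6:inf,v7:7
step 7: dist = v0:39,v1:22,v2:7,v3:15,v4:7,v5:0,v6:inf,v7:7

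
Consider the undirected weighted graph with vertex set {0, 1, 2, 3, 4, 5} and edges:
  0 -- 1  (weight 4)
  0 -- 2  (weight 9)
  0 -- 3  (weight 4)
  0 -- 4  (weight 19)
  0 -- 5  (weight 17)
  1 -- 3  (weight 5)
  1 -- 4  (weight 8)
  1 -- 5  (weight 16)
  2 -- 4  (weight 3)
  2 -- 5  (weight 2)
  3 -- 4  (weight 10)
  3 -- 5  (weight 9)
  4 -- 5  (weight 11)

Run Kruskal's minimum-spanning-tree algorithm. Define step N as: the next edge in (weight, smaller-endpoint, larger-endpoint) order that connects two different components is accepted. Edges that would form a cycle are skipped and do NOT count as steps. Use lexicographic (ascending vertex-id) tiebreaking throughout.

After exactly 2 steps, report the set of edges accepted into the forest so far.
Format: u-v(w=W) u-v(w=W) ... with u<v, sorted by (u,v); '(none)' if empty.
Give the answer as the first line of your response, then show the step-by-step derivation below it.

2-4(w=3) 2-5(w=2)

step 1: add edge 2-5 (w=2); MST = {2-5(w=2)}
step 2: add edge 2-4 (w=3); MST = {2-4(w=3) 2-5(w=2)}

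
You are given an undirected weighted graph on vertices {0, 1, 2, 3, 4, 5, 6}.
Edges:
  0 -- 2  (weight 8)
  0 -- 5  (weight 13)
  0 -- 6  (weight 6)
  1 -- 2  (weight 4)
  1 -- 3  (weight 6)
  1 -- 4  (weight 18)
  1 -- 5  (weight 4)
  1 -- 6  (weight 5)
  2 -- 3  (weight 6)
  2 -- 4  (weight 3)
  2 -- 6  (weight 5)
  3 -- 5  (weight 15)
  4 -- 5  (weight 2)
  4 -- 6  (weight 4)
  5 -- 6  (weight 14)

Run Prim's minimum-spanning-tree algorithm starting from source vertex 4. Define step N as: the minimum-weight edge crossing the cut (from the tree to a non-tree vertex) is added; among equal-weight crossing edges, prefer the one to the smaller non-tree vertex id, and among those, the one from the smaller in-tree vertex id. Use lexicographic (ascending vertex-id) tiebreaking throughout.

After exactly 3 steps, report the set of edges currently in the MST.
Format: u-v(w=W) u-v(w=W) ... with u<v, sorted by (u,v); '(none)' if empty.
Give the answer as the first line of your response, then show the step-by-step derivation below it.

1-2(w=4) 2-4(w=3) 4-5(w=2)

step 1: add edge 4-5 (w=2); MST = {4-5(w=2)}
step 2: add edge 2-4 (w=3); MST = {2-4(w=3) 4-5(w=2)}
step 3: add edge 1-2 (w=4); MST = {1-2(w=4) 2-4(w=3) 4-5(w=2)}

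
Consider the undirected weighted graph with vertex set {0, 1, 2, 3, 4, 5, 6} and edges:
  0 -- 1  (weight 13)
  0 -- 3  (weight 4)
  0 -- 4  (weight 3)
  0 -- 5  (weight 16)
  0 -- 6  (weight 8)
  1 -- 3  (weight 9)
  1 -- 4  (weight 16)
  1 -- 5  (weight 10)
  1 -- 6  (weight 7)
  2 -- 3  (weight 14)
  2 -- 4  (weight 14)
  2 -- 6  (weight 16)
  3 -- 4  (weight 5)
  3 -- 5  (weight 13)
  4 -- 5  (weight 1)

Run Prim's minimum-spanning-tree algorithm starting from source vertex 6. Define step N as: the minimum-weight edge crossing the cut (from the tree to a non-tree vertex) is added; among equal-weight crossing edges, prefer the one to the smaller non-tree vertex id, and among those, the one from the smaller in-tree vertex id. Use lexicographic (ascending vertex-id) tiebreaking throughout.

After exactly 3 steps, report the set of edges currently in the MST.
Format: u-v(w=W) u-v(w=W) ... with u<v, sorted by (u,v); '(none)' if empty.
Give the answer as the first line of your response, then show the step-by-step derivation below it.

0-4(w=3) 0-6(w=8) 1-6(w=7)

step 1: add edge 1-6 (w=7); MST = {1-6(w=7)}
step 2: add edge 0-6 (w=8); MST = {0-6(w=8) 1-6(w=7)}
step 3: add edge 0-4 (w=3); MST = {0-4(w=3) 0-6(w=8) 1-6(w=7)}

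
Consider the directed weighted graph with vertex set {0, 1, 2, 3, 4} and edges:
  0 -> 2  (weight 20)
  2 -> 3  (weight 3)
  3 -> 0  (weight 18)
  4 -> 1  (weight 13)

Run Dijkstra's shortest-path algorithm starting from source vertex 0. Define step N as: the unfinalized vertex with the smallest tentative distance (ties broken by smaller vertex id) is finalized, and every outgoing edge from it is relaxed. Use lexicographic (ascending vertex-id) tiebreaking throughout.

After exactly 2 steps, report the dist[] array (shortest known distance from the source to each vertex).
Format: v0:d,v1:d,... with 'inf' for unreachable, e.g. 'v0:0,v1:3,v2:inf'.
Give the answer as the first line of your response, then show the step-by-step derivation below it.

v0:0,v1:inf,v2:20,v3:23,v4:inf

step 1: dist = v0:0,v1:inf,v2:20,v3:inf,v4:inf
step 2: dist = v0:0,v1:inf,v2:20,v3:23,v4:inf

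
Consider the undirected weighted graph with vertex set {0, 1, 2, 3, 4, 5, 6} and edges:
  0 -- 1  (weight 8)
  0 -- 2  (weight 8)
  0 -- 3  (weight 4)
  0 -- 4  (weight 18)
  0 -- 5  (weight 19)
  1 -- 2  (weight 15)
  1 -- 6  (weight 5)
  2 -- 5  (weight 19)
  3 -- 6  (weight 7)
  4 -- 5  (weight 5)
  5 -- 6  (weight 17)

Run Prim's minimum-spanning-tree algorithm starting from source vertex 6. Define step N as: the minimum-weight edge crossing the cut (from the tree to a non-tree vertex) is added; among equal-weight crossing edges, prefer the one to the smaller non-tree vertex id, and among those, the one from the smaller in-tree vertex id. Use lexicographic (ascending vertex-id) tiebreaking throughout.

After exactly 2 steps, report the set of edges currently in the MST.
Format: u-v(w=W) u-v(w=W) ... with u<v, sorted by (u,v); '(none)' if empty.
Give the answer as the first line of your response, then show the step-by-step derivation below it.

1-6(w=5) 3-6(w=7)

step 1: add edge 1-6 (w=5); MST = {1-6(w=5)}
step 2: add edge 3-6 (w=7); MST = {1-6(w=5) 3-6(w=7)}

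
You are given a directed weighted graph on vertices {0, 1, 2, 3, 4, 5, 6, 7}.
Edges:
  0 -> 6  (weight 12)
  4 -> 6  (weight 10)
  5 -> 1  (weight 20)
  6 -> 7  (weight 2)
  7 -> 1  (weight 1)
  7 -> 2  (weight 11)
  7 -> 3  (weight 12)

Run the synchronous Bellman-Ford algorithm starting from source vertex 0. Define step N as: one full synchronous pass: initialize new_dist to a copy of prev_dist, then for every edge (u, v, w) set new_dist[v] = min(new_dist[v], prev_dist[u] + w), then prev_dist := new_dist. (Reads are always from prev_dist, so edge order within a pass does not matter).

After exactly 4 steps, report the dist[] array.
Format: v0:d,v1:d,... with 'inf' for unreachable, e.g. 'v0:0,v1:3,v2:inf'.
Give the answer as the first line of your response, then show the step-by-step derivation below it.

v0:0,v1:15,v2:25,v3:26,v4:inf,v5:inf,v6:12,v7:14

step 1: dist = v0:0,v1:inf,v2:inf,v3:inf,v4:inf,v5:inf,v6:12,v7:inf
step 2: dist = v0:0,v1:inf,v2:inf,v3:inf,v4:inf,v5:inf,v6:12,v7:14
step 3: dist = v0:0,v1:15,v2:25,v3:26,v4:inf,v5:inf,v6:12,v7:14
step 4: dist = v0:0,v1:15,v2:25,v3:26,v4:inf,v5:inf,v6:12,v7:14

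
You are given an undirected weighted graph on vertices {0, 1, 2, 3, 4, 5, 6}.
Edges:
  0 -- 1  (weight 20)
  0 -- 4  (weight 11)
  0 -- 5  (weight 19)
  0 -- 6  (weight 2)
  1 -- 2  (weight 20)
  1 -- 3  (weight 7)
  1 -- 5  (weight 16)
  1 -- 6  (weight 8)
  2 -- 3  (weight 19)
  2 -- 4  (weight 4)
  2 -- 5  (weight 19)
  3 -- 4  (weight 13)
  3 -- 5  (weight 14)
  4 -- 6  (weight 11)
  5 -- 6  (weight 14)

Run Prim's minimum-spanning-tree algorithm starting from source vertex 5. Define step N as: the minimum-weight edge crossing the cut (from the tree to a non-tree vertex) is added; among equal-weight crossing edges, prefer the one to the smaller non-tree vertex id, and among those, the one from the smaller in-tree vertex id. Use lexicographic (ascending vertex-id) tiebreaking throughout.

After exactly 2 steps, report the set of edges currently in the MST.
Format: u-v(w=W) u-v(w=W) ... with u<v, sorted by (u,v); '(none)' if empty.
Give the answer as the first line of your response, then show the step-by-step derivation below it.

1-3(w=7) 3-5(w=14)

step 1: add edge 3-5 (w=14); MST = {3-5(w=14)}
step 2: add edge 1-3 (w=7); MST = {1-3(w=7) 3-5(w=14)}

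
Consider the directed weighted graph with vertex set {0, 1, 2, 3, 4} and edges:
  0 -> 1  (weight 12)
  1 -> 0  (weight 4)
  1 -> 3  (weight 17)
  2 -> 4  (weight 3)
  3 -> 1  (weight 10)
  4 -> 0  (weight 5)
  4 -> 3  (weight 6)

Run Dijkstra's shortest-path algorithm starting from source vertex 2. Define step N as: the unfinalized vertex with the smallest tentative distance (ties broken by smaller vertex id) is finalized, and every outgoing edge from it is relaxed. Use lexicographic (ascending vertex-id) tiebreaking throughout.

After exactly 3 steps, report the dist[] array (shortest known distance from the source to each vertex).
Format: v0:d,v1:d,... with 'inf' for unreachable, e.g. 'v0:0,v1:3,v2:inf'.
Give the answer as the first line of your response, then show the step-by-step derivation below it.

v0:8,v1:20,v2:0,v3:9,v4:3

step 1: dist = v0:inf,v1:inf,v2:0,v3:inf,v4:3
step 2: dist = v0:8,v1:inf,v2:0,v3:9,v4:3
step 3: dist = v0:8,v1:20,v2:0,v3:9,v4:3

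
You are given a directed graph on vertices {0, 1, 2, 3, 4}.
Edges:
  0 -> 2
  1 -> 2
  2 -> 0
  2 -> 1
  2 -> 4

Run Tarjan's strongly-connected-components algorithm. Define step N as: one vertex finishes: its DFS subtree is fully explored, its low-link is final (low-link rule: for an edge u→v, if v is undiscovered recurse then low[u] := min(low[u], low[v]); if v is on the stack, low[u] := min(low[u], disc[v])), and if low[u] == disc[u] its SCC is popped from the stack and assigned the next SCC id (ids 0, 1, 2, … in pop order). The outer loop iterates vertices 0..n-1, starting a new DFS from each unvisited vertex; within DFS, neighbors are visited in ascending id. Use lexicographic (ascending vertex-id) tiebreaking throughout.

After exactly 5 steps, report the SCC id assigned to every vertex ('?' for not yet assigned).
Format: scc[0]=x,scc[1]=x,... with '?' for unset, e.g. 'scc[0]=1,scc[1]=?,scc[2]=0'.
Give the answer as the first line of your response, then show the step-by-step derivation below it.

scc[0]=1,scc[1]=1,scc[2]=1,scc[3]=2,scc[4]=0

step 1: low=(low[0]=0,low[1]=1,low[2]=0,low[3]=?,low[4]=?); scc=(scc[0]=?,scc[1]=?,scc[2]=?,scc[3]=?,scc[4]=?)
step 2: low=(low[0]=0,low[1]=1,low[2]=0,low[3]=?,low[4]=3); scc=(scc[0]=?,scc[1]=?,scc[2]=?,scc[3]=?,scc[4]=0)
step 3: low=(low[0]=0,low[1]=1,low[2]=0,low[3]=?,low[4]=3); scc=(scc[0]=?,scc[1]=?,scc[2]=?,scc[3]=?,scc[4]=0)
step 4: low=(low[0]=0,low[1]=1,low[2]=0,low[3]=?,low[4]=3); scc=(scc[0]=1,scc[1]=1,scc[2]=1,scc[3]=?,scc[4]=0)
step 5: low=(low[0]=0,low[1]=1,low[2]=0,low[3]=4,low[4]=3); scc=(scc[0]=1,scc[1]=1,scc[2]=1,scc[3]=2,scc[4]=0)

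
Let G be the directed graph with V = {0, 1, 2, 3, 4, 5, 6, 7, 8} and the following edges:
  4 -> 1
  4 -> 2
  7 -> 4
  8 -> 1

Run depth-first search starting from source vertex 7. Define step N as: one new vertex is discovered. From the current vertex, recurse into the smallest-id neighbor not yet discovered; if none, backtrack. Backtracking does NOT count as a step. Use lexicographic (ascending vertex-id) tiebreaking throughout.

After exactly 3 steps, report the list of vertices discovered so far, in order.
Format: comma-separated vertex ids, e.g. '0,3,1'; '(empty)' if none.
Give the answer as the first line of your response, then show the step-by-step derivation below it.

7,4,1

step 1: discover 7; path=7; order=7
step 2: discover 4; path=7>4; order=7,4
step 3: discover 1; path=7>4>1; order=7,4,1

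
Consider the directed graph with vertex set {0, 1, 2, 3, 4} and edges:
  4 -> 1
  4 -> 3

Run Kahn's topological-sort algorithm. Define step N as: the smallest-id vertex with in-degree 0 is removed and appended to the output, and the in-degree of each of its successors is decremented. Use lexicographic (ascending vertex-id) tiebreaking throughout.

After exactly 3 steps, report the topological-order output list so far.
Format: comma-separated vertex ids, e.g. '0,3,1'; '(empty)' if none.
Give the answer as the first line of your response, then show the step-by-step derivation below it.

0,2,4

step 1: output 0; order=[0]; indeg=(0,1,0,1,0)
step 2: output 2; order=[0,2]; indeg=(0,1,0,1,0)
step 3: output 4; order=[0,2,4]; indeg=(0,0,0,0,0)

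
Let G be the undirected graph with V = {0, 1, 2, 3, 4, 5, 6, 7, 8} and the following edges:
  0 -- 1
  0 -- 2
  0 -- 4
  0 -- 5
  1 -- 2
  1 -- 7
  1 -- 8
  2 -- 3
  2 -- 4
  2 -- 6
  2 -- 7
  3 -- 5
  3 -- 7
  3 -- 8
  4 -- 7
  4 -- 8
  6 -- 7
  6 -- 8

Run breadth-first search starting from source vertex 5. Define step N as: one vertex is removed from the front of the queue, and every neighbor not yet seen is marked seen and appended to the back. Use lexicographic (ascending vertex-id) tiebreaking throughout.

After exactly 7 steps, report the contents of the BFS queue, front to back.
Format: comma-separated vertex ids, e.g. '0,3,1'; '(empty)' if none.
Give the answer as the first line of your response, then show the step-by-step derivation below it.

8,6

step 1: dequeue 5; queue=[0,3]; order=5
step 2: dequeue 0; queue=[3,1,2,4]; order=5,0
step 3: dequeue 3; queue=[1,2,4,7,8]; order=5,0,3
step 4: dequeue 1; queue=[2,4,7,8]; order=5,0,3,1
step 5: dequeue 2; queue=[4,7,8,6]; order=5,0,3,1,2
step 6: dequeue 4; queue=[7,8,6]; order=5,0,3,1,2,4
step 7: dequeue 7; queue=[8,6]; order=5,0,3,1,2,4,7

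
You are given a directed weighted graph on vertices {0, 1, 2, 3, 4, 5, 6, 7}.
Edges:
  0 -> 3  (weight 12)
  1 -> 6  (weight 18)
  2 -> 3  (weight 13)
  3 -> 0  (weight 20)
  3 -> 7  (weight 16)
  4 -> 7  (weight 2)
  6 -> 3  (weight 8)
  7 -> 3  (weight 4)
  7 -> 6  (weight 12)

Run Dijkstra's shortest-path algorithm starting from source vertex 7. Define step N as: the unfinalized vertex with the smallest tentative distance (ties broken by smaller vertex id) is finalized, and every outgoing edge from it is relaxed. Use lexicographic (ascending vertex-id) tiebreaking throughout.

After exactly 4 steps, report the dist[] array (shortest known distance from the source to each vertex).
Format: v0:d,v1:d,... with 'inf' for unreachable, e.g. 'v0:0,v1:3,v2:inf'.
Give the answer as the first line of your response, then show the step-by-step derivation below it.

v0:24,v1:inf,v2:inf,v3:4,v4:inf,v5:inf,v6:12,v7:0

step 1: dist = v0:inf,v1:inf,v2:inf,v3:4,v4:inf,v5:inf,v6:12,v7:0
step 2: dist = v0:24,v1:inf,v2:inf,v3:4,v4:inf,v5:inf,v6:12,v7:0
step 3: dist = v0:24,v1:inf,v2:inf,v3:4,v4:inf,v5:inf,v6:12,v7:0
step 4: dist = v0:24,v1:inf,v2:inf,v3:4,v4:inf,v5:inf,v6:12,v7:0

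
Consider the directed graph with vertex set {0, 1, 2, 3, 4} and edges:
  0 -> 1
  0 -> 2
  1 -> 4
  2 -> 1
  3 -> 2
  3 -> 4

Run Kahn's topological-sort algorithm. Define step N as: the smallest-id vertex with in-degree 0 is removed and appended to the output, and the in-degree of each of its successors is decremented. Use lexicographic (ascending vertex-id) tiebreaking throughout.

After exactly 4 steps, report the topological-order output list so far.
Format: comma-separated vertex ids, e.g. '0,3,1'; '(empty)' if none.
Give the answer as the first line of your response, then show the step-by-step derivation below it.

0,3,2,1

step 1: output 0; order=[0]; indeg=(0,1,1,0,2)
step 2: output 3; order=[0,3]; indeg=(0,1,0,0,1)
step 3: output 2; order=[0,3,2]; indeg=(0,0,0,0,1)
step 4: output 1; order=[0,3,2,1]; indeg=(0,0,0,0,0)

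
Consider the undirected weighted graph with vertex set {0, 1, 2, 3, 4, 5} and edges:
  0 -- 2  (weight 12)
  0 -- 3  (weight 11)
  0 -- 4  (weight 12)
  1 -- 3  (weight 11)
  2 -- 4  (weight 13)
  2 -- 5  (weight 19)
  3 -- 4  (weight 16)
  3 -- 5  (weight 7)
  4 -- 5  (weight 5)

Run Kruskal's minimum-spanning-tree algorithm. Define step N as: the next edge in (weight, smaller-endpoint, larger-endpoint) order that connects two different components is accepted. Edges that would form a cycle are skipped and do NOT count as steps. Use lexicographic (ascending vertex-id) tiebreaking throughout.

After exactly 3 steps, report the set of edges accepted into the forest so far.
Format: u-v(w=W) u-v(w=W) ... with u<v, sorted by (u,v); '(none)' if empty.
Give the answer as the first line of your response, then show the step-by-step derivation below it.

0-3(w=11) 3-5(w=7) 4-5(w=5)

step 1: add edge 4-5 (w=5); MST = {4-5(w=5)}
step 2: add edge 3-5 (w=7); MST = {3-5(w=7) 4-5(w=5)}
step 3: add edge 0-3 (w=11); MST = {0-3(w=11) 3-5(w=7) 4-5(w=5)}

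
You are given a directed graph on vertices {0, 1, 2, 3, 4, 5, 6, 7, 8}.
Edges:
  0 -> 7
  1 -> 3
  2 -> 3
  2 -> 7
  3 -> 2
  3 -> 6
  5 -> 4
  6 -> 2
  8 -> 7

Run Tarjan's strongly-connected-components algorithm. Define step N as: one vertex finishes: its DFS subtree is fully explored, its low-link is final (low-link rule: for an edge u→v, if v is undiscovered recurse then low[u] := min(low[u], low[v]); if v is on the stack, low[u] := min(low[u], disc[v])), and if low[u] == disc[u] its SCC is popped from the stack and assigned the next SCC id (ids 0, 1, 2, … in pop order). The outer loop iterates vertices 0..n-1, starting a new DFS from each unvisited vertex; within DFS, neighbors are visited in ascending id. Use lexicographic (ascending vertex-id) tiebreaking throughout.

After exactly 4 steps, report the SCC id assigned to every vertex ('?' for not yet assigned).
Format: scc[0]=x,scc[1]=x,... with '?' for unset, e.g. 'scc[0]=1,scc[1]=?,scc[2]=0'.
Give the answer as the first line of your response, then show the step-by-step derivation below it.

scc[0]=1,scc[1]=?,scc[2]=?,scc[3]=?,scc[4]=?,scc[5]=?,scc[6]=?,scc[7]=0,scc[8]=?

step 1: low=(low[0]=0,low[1]=?,low[2]=?,low[3]=?,low[4]=?,low[5]=?,low[6]=?,low[7]=1,low[8]=?); scc=(scc[0]=?,scc[1]=?,scc[2]=?,scc[3]=?,scc[4]=?,scc[5]=?,scc[6]=?,scc[7]=0,scc[8]=?)
step 2: low=(low[0]=0,low[1]=?,low[2]=?,low[3]=?,low[4]=?,low[5]=?,low[6]=?,low[7]=1,low[8]=?); scc=(scc[0]=1,scc[1]=?,scc[2]=?,scc[3]=?,scc[4]=?,scc[5]=?,scc[6]=?,scc[7]=0,scc[8]=?)
step 3: low=(low[0]=0,low[1]=2,low[2]=3,low[3]=3,low[4]=?,low[5]=?,low[6]=?,low[7]=1,low[8]=?); scc=(scc[0]=1,scc[1]=?,scc[2]=?,scc[3]=?,scc[4]=?,scc[5]=?,scc[6]=?,scc[7]=0,scc[8]=?)
step 4: low=(low[0]=0,low[1]=2,low[2]=3,low[3]=3,low[4]=?,low[5]=?,low[6]=4,low[7]=1,low[8]=?); scc=(scc[0]=1,scc[1]=?,scc[2]=?,scc[3]=?,scc[4]=?,scc[5]=?,scc[6]=?,scc[7]=0,scc[8]=?)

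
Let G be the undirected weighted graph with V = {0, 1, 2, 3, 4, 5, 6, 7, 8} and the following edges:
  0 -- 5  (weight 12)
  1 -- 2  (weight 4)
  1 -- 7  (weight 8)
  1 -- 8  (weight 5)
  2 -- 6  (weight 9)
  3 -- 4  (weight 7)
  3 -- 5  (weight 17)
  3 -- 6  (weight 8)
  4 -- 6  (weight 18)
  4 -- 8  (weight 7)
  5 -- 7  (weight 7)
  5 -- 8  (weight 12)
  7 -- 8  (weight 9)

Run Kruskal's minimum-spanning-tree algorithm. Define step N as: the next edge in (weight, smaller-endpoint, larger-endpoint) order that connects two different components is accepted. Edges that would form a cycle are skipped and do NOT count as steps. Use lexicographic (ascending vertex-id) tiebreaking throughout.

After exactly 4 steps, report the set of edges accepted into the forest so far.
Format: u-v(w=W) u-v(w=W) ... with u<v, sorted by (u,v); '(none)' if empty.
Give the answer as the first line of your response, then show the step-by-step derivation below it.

1-2(w=4) 1-8(w=5) 3-4(w=7) 4-8(w=7)

step 1: add edge 1-2 (w=4); MST = {1-2(w=4)}
step 2: add edge 1-8 (w=5); MST = {1-2(w=4) 1-8(w=5)}
step 3: add edge 3-4 (w=7); MST = {1-2(w=4) 1-8(w=5) 3-4(w=7)}
step 4: add edge 4-8 (w=7); MST = {1-2(w=4) 1-8(w=5) 3-4(w=7) 4-8(w=7)}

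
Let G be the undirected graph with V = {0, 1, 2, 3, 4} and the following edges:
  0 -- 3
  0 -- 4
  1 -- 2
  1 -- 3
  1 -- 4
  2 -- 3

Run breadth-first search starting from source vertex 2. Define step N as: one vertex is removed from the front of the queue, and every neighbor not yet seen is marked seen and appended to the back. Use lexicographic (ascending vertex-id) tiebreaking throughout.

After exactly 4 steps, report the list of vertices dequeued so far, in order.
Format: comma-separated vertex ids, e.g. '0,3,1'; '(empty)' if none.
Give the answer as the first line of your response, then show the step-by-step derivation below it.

2,1,3,4

step 1: dequeue 2; queue=[1,3]; order=2
step 2: dequeue 1; queue=[3,4]; order=2,1
step 3: dequeue 3; queue=[4,0]; order=2,1,3
step 4: dequeue 4; queue=[0]; order=2,1,3,4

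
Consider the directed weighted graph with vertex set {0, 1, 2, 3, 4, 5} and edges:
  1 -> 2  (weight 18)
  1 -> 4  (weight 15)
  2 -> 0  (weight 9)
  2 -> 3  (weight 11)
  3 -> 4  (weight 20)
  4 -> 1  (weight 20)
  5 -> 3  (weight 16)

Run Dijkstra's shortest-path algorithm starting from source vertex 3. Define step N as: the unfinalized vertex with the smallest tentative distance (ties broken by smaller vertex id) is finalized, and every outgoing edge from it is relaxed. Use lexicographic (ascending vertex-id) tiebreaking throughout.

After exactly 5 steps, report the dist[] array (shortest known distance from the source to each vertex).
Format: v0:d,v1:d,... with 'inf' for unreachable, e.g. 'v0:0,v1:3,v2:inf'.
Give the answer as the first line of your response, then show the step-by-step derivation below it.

v0:67,v1:40,v2:58,v3:0,v4:20,v5:inf

step 1: dist = v0:inf,v1:inf,v2:inf,v3:0,v4:20,v5:inf
step 2: dist = v0:inf,v1:40,v2:inf,v3:0,v4:20,v5:inf
step 3: dist = v0:inf,v1:40,v2:58,v3:0,v4:20,v5:inf
step 4: dist = v0:67,v1:40,v2:58,v3:0,v4:20,v5:inf
step 5: dist = v0:67,v1:40,v2:58,v3:0,v4:20,v5:inf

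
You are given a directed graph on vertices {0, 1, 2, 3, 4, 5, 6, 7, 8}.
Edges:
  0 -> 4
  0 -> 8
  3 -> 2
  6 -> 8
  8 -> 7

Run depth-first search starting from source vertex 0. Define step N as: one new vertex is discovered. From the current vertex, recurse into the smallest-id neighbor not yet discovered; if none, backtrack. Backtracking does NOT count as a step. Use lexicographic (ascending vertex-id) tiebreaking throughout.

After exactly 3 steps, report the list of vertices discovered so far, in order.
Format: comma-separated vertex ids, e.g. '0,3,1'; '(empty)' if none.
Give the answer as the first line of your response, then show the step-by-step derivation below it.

0,4,8

step 1: discover 0; path=0; order=0
step 2: discover 4; path=0>4; order=0,4
step 3: discover 8; path=0>8; order=0,4,8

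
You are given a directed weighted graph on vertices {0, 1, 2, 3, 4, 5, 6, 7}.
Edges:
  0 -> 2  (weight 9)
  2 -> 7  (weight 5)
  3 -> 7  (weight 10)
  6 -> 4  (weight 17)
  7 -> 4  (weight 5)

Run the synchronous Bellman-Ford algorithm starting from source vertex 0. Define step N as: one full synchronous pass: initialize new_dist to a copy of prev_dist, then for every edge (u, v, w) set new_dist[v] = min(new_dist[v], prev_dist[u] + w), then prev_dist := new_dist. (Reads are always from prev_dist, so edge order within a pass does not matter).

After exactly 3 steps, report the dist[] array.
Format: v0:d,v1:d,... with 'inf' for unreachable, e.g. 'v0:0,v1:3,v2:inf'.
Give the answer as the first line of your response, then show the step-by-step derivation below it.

v0:0,v1:inf,v2:9,v3:inf,v4:19,v5:inf,v6:inf,v7:14

step 1: dist = v0:0,v1:inf,v2:9,v3:inf,v4:inf,v5:inf,v6:inf,v7:inf
step 2: dist = v0:0,v1:inf,v2:9,v3:inf,v4:inf,v5:inf,v6:inf,v7:14
step 3: dist = v0:0,v1:inf,v2:9,v3:inf,v4:19,v5:inf,v6:inf,v7:14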